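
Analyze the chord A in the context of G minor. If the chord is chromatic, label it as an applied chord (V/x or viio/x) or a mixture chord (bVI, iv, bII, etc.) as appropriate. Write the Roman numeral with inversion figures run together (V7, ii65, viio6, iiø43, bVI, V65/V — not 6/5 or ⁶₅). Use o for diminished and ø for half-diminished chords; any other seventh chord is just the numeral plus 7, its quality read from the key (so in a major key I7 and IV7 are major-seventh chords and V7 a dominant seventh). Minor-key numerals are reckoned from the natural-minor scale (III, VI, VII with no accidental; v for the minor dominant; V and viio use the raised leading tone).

The pitches A-C#-E form a major triad rooted on A.
A is not a diatonic chord root with this quality in G minor, but it lies a perfect fifth above D (V), so the chord functions as an applied dominant of V.

V/V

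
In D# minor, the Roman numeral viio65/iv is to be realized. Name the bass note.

A#

The applied chord viio65/iv is rooted on F##: F##-A#-C#-E.
The figure 65 means first inversion — the third is in the bass.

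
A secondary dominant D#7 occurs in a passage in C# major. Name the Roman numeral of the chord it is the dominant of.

V

The chord is a dominant seventh chord on D#.
A dominant resolves down a perfect fifth: D# → G#. In C# major, G# is scale degree 5, i.e. V.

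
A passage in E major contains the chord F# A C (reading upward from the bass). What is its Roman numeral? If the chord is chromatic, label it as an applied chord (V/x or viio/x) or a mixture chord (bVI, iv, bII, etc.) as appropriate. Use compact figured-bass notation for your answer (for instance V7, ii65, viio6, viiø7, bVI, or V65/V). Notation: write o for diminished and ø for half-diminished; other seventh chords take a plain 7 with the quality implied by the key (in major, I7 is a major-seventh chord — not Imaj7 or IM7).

iio

Stacked in thirds the chord is F#-A-C: a diminished triad on F#.
F# is the second degree of E major. This is the diminished supertonic triad, borrowed from the parallel minor.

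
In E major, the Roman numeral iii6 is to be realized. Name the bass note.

B

iii in E major has root G#; the chord is G#-B-D#.
The figure 6 means first inversion — the third is in the bass.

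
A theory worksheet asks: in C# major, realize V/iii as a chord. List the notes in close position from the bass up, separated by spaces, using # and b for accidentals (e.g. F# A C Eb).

B# D## F##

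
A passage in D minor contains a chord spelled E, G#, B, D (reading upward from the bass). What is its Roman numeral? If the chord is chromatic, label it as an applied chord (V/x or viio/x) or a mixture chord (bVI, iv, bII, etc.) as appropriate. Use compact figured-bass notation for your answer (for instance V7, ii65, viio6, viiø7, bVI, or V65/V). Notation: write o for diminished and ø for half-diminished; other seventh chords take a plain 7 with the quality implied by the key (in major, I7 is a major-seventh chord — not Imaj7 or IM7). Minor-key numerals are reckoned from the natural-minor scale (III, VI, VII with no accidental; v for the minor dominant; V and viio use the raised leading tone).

V7/V

The pitches E-G#-B-D form a dominant seventh chord rooted on E.
E is not a diatonic chord root with this quality in D minor, but it lies a perfect fifth above A (V), so the chord functions as an applied dominant of V.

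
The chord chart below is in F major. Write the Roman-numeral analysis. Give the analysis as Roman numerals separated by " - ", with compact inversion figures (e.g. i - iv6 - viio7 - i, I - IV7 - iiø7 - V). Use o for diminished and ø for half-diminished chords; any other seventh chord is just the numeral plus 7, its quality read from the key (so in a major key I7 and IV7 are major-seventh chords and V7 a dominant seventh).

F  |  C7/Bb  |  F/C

I - V42 - I64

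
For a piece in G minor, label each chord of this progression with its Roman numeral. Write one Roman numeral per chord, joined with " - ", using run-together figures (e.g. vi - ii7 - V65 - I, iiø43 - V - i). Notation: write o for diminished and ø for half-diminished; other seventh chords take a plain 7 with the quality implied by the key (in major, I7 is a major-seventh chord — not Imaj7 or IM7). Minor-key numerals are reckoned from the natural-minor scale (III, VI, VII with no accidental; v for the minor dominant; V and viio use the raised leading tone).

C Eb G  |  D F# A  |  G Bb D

C-Eb-G: root C is the subdominant; minor triad there is iv.
D-F#-A has root D, degree 5 in G minor, so V.
G-Bb-D has root G, degree 1 in G minor, so i.

iv - V - i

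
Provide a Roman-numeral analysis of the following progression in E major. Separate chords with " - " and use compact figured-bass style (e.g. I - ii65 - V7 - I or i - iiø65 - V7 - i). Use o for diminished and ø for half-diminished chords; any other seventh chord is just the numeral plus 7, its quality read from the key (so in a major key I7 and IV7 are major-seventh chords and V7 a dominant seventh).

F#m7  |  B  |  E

ii7 - V - I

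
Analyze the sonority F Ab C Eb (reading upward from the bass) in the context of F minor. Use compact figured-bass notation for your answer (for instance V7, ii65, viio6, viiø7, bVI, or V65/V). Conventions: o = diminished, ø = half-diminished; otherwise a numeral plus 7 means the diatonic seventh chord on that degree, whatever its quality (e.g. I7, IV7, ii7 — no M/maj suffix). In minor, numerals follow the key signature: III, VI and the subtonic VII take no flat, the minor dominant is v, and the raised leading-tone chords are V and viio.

i7

The pitches F-Ab-C-Eb form a minor seventh chord rooted on F.
F is scale degree 1 in F minor, and a minor seventh chord on that degree is written i7.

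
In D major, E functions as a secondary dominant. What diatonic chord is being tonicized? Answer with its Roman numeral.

The chord is a major triad on E.
A dominant resolves down a perfect fifth: E → A. In D major, A is scale degree 5, i.e. V.

V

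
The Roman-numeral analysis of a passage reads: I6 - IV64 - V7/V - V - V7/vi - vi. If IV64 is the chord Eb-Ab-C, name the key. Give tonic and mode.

IV64 is given as Eb-Ab-C — a major triad with root Ab.
IV64 on Ab implies Ab is the subdominant; that puts the tonic at Eb, and the uppercase numeral fits major mode.

Eb major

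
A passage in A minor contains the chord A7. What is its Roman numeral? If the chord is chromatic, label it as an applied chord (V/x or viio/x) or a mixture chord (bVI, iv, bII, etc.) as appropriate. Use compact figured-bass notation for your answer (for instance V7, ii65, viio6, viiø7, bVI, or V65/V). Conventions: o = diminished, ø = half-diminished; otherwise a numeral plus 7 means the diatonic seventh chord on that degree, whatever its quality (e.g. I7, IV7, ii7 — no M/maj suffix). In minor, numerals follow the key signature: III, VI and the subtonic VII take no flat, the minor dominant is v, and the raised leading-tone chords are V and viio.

V7/iv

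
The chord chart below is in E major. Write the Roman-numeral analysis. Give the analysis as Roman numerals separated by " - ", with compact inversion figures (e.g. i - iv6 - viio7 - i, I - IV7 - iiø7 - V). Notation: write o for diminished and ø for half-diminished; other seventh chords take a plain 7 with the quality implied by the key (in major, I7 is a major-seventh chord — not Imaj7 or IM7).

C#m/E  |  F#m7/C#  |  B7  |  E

C#m/E has root C#, degree 6 in E major, so vi6.
F#m7/C# has root F#, degree 2 in E major, so ii43.
B7: dominant seventh chord on B = scale degree 5 → V7.
E has root E, degree 1 in E major, so I.

vi6 - ii43 - V7 - I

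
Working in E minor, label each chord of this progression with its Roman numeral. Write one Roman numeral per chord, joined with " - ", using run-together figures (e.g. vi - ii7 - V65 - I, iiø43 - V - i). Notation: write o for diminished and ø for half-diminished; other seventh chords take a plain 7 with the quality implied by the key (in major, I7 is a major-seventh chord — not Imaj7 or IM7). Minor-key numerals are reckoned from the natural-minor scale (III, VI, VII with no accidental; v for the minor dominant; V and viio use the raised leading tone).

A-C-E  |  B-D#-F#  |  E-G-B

iv - V - i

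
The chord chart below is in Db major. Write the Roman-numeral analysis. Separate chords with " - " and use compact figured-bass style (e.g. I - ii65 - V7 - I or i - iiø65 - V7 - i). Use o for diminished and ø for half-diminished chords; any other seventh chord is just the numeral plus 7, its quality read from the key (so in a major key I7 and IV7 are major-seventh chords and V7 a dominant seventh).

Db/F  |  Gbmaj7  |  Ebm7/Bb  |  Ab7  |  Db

I6 - IV7 - ii43 - V7 - I

Db/F: root Db is the tonic; major triad there is I6.
Gbmaj7: root Gb is the subdominant; major seventh chord there is IV7.
Ebm7/Bb: root Eb is the supertonic; minor seventh chord there is ii43.
Ab7 has root Ab, degree 5 in Db major, so V7.
Db: major triad on Db = scale degree 1 → I.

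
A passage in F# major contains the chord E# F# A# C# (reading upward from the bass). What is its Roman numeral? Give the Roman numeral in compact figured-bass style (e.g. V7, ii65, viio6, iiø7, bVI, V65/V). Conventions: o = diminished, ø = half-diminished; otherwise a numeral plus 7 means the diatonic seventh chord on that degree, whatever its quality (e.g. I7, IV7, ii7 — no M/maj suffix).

Stacked in thirds the chord is F#-A#-C#-E#: a major seventh chord on F#.
In F# major, F# is the tonic; the diatonic major seventh chord there is I7.
With E# in the bass the chord is in third inversion, so the figured bass is 42.

I42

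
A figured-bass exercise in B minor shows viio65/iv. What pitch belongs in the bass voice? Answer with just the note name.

The applied chord viio65/iv is rooted on D#: D#-F#-A-C.
The figure 65 means first inversion — the third is in the bass.

F#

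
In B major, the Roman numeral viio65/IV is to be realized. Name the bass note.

F#

The applied chord viio65/IV is rooted on D#: D#-F#-A-C.
The figure 65 means first inversion — the third is in the bass.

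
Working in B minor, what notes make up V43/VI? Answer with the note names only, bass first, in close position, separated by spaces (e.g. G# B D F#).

A C D F#

V43/VI is a secondary dominant — the dominant seventh of VI. VI in B minor is G, so the applied chord's root is D, a perfect fifth above.
Building a dominant seventh chord on D gives D-F#-A-C.
The figured bass 43 indicates second inversion, placing the fifth (A) in the bass: A-C-D-F#.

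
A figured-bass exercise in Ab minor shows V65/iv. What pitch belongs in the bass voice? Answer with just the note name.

C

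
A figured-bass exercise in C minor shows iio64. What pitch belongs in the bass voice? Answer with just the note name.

Ab

iio in C minor has root D; the chord is D-F-Ab.
The figure 64 means second inversion — the fifth is in the bass.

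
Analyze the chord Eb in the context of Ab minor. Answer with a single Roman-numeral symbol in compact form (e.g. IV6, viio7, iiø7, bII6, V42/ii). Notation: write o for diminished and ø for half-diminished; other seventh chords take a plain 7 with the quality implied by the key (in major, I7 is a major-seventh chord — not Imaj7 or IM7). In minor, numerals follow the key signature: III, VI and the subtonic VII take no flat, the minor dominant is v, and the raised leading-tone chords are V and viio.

V

Stacked in thirds the chord is Eb-G-Bb: a major triad on Eb.
Eb is scale degree 5 in Ab minor, and a major triad on that degree is written V.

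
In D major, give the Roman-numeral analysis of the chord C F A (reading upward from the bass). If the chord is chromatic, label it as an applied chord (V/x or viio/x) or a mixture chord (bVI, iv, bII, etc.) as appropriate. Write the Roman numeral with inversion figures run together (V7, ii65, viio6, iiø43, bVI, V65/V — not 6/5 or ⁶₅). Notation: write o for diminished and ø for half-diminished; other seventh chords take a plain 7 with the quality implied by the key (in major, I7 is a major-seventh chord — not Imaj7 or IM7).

bIII64

The pitches F-A-C form a major triad rooted on F.
F is the lowered third degree of D major (diatonic 3 would be F#). This is a major triad on the lowered third degree, borrowed from the parallel minor.
With C in the bass the chord is in second inversion, so the figured bass is 64.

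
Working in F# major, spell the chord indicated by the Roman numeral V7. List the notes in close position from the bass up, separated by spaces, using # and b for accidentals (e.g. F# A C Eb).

C# E# G# B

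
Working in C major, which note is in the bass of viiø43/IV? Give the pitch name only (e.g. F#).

The applied chord viiø43/IV is rooted on E: E-G-Bb-D.
The figure 43 means second inversion — the fifth is in the bass.

Bb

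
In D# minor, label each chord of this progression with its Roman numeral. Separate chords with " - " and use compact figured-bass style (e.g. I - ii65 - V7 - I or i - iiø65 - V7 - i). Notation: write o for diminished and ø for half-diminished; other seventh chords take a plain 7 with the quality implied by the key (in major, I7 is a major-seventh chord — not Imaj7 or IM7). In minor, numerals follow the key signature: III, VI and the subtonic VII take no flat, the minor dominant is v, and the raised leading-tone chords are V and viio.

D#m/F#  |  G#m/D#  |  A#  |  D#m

D#m/F# has root D#, degree 1 in D# minor, so i6.
G#m/D# has root G#, degree 4 in D# minor, so iv64.
A# has root A#, degree 5 in D# minor, so V.
D#m: root D# is the tonic; minor triad there is i.

i6 - iv64 - V - i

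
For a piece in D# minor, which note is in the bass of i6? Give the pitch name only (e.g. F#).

i in D# minor has root D#; the chord is D#-F#-A#.
The figure 6 means first inversion — the third is in the bass.

F#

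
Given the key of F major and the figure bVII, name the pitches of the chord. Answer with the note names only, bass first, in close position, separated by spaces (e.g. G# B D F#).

Eb G Bb

Scale degree 7 in F major is E; lowering it a half step gives Eb. bVII is a major triad on the lowered seventh degree (the subtonic), borrowed from the parallel minor.
So the chord is Eb-G-Bb, a major triad.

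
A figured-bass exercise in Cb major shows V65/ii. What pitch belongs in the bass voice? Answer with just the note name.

C

The applied chord V65/ii is rooted on Ab: Ab-C-Eb-Gb.
The figure 65 means first inversion — the third is in the bass.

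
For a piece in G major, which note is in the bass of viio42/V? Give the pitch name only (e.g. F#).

The applied chord viio42/V is rooted on C#: C#-E-G-Bb.
The figure 42 means third inversion — the seventh is in the bass.

Bb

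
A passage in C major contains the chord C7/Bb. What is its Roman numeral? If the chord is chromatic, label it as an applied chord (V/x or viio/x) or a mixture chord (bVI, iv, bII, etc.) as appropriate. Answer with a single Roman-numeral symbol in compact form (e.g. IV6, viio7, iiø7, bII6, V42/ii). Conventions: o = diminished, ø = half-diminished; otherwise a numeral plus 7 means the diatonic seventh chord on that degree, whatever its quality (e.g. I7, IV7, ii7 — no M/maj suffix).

V42/IV

The pitches C-E-G-Bb form a dominant seventh chord rooted on C.
C is not a diatonic chord root with this quality in C major, but it lies a perfect fifth above F (IV), so the chord functions as an applied dominant of IV.
With Bb in the bass the chord is in third inversion, so the figured bass is 42.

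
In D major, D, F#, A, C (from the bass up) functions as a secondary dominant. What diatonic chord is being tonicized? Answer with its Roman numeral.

IV

The chord is a dominant seventh chord on D.
A dominant resolves down a perfect fifth: D → G. In D major, G is scale degree 4, i.e. IV.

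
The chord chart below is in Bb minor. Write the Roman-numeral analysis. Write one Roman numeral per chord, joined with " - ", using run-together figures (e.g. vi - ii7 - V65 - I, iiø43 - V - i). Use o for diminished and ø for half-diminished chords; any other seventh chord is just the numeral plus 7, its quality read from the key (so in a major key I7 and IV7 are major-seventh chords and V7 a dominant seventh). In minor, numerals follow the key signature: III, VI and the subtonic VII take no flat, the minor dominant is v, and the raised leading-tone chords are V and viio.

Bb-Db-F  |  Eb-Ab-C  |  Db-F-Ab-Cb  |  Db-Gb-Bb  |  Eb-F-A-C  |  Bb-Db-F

i - VII64 - V7/VI - VI64 - V42 - i

Bb-Db-F: minor triad on Bb = scale degree 1 → i.
Eb-Ab-C: root Ab is the subtonic; major triad there is VII64.
Db-F-Ab-Cb: a dominant seventh chord on Db, the applied dominant of VI → V7/VI.
Db-Gb-Bb: root Gb is the submediant; major triad there is VI64.
Eb-F-A-C: dominant seventh chord on F = scale degree 5 → V42.
Bb-Db-F has root Bb, degree 1 in Bb minor, so i.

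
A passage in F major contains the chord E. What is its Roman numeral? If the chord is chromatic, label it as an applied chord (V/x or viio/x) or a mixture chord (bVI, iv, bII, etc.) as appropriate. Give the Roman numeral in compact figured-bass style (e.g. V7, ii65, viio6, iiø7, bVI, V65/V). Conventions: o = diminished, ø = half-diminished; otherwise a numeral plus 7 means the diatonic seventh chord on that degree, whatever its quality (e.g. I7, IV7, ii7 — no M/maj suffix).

V/iii

The pitches E-G#-B form a major triad rooted on E.
E is not a diatonic chord root with this quality in F major, but it lies a perfect fifth above A (iii), so the chord functions as an applied dominant of iii.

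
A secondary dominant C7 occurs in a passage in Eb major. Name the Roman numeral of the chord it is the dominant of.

The chord is a dominant seventh chord on C.
A dominant resolves down a perfect fifth: C → F. In Eb major, F is scale degree 2, i.e. ii.

ii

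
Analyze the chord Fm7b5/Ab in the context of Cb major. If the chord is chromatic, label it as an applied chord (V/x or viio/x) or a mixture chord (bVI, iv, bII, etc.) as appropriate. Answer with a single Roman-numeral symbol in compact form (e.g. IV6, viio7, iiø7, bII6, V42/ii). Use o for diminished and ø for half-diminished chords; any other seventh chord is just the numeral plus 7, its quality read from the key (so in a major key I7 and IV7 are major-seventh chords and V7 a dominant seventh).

viiø65/V

Stacked in thirds the chord is F-Ab-Cb-Eb: a half-diminished seventh chord on F.
F sits a half step below Gb (V in Cb major); a diminished chord there is the applied leading-tone chord of V.
With Ab in the bass the chord is in first inversion, so the figured bass is 65.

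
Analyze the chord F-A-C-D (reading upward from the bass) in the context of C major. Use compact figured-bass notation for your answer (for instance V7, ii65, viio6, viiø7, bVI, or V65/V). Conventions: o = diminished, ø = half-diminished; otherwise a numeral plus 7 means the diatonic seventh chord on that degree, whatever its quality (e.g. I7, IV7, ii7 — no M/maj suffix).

ii65

The pitches D-F-A-C form a minor seventh chord rooted on D.
In C major, D is the supertonic; the diatonic minor seventh chord there is ii7.
With F in the bass the chord is in first inversion, so the figured bass is 65.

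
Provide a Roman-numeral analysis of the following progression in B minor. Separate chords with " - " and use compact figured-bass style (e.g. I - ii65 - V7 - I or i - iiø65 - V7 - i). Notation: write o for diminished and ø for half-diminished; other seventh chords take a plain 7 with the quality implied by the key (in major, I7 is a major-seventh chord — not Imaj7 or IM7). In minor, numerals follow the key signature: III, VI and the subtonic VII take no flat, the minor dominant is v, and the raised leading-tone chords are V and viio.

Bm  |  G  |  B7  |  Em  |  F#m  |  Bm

i - VI - V7/iv - iv - v - i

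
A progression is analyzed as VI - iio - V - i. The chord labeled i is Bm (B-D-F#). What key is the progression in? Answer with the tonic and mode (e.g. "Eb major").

i is given as B-D-F# — a minor triad with root B.
If B is scale degree 1 and the mode makes that degree carry a minor triad, the tonic is B and the mode is minor.

B minor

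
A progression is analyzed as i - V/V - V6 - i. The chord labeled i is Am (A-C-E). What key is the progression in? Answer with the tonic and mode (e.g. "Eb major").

The chord Am is a minor triad rooted on A; its label is i.
If A is scale degree 1 and the mode makes that degree carry a minor triad, the tonic is A and the mode is minor.

A minor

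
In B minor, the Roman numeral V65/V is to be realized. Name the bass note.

The applied chord V65/V is rooted on C#: C#-E#-G#-B.
The figure 65 means first inversion — the third is in the bass.

E#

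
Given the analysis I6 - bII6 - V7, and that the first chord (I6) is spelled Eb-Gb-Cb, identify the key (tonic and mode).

Cb major

The chord Cb/Eb is a major triad rooted on Cb; its label is I6.
If Cb is scale degree 1 and the mode makes that degree carry a major triad, the tonic is Cb and the mode is major.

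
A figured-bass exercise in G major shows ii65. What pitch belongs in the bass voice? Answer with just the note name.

C

ii in G major has root A; the chord is A-C-E-G.
The figure 65 means first inversion — the third is in the bass.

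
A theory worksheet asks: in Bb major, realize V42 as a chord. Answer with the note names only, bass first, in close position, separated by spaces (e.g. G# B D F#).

In Bb major, scale degree 5 is F, and the diatonic chord built there is a dominant seventh chord.
Stacking thirds from F gives F-A-C-Eb.
With the 42 figure the chord is in third inversion; from the bass Eb upward in close position it reads Eb-F-A-C.

Eb F A C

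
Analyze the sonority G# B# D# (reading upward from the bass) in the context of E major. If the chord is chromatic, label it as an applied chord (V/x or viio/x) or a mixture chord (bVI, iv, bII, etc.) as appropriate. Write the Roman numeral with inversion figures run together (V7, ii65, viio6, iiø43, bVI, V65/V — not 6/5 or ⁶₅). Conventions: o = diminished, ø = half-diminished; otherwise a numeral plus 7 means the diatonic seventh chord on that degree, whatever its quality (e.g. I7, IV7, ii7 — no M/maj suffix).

Stacked in thirds the chord is G#-B#-D#: a major triad on G#.
G# is not a diatonic chord root with this quality in E major, but it lies a perfect fifth above C# (vi), so the chord functions as an applied dominant of vi.

V/vi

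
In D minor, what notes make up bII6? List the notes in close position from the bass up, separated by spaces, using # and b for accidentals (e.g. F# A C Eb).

Scale degree 2 in D minor is E; lowering it a half step gives Eb. bII6 is the Neapolitan sixth — a major triad on the lowered second degree, here in its customary first inversion.
So the chord is Eb-G-Bb, a major triad.
With the 6 figure the chord is in first inversion; from the bass G upward in close position it reads G-Bb-Eb.

G Bb Eb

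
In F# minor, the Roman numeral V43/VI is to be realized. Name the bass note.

E

The applied chord V43/VI is rooted on A: A-C#-E-G.
The figure 43 means second inversion — the fifth is in the bass.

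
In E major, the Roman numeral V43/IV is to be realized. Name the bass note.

The applied chord V43/IV is rooted on E: E-G#-B-D.
The figure 43 means second inversion — the fifth is in the bass.

B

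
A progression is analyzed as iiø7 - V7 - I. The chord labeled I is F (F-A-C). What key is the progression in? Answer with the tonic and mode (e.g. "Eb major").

F major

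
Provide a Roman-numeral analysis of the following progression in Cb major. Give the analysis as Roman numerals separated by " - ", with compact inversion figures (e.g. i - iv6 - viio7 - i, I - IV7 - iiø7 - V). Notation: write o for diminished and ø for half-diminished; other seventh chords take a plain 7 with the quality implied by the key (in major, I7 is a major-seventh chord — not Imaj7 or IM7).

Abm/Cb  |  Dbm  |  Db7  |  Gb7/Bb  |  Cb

vi6 - ii - V7/V - V65 - I

Abm/Cb has root Ab, degree 6 in Cb major, so vi6.
Dbm has root Db, degree 2 in Cb major, so ii.
Db7 is the secondary dominant of V (dominant seventh chord on Db): V7/V.
Gb7/Bb has root Gb, degree 5 in Cb major, so V65.
Cb: major triad on Cb = scale degree 1 → I.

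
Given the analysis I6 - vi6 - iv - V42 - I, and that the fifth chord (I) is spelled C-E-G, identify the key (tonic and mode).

C major

The anchor chord is a major triad on C, labeled I.
If C is scale degree 1 and the mode makes that degree carry a major triad, the tonic is C and the mode is major.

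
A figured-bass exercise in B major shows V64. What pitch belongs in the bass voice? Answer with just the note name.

C#

V in B major has root F#; the chord is F#-A#-C#.
The figure 64 means second inversion — the fifth is in the bass.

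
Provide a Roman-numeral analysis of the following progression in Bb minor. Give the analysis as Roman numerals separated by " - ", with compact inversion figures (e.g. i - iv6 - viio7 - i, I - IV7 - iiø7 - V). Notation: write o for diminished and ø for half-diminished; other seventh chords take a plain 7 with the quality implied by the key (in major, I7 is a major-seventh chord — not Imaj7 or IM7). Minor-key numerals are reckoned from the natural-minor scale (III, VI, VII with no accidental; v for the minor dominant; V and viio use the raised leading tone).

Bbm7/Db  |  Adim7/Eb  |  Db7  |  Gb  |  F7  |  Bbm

i65 - viio43 - V7/VI - VI - V7 - i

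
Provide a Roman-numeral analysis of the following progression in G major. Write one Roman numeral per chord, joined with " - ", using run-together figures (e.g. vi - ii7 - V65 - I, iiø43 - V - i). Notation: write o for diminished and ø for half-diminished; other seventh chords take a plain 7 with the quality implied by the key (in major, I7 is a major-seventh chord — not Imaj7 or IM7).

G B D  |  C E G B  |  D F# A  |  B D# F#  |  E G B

I - IV7 - V - V/vi - vi

G-B-D: major triad on G = scale degree 1 → I.
C-E-G-B: major seventh chord on C = scale degree 4 → IV7.
D-F#-A has root D, degree 5 in G major, so V.
B-D#-F# is the secondary dominant of vi (major triad on B): V/vi.
E-G-B: root E is the submediant; minor triad there is vi.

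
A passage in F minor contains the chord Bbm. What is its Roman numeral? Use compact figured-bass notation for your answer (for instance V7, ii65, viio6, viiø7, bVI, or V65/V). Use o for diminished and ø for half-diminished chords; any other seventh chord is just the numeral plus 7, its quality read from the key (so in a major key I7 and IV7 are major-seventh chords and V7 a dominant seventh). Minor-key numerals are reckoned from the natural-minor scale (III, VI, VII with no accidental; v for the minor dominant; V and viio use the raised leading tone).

iv

Stacked in thirds the chord is Bb-Db-F: a minor triad on Bb.
In F minor, Bb is the subdominant; the diatonic minor triad there is iv.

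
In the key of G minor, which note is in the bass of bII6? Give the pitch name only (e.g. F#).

C

bII in G minor has root Ab; the chord is Ab-C-Eb.
The figure 6 means first inversion — the third is in the bass.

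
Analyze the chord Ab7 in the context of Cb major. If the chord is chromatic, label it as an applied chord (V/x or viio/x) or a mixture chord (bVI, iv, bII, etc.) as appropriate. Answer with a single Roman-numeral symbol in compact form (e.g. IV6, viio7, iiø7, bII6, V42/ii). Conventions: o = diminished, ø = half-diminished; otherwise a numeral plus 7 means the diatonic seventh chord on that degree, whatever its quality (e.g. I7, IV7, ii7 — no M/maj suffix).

V7/ii

Stacked in thirds the chord is Ab-C-Eb-Gb: a dominant seventh chord on Ab.
Ab is not a diatonic chord root with this quality in Cb major, but it lies a perfect fifth above Db (ii), so the chord functions as an applied dominant of ii.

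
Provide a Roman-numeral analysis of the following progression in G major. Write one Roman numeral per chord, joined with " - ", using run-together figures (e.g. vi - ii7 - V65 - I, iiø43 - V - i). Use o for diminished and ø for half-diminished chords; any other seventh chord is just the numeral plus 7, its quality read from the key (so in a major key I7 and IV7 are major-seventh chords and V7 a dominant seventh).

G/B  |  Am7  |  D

I6 - ii7 - V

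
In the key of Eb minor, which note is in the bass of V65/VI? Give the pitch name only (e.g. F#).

Bb

The applied chord V65/VI is rooted on Gb: Gb-Bb-Db-Fb.
The figure 65 means first inversion — the third is in the bass.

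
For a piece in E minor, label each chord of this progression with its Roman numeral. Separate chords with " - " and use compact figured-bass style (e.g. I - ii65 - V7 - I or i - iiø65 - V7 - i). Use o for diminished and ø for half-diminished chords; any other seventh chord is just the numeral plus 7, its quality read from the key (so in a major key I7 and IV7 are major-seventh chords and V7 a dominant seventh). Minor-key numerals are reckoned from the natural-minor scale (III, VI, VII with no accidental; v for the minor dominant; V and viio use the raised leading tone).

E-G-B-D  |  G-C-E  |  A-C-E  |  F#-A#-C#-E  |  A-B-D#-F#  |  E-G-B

E-G-B-D: minor seventh chord on E = scale degree 1 → i7.
G-C-E has root C, degree 6 in E minor, so VI64.
A-C-E has root A, degree 4 in E minor, so iv.
F#-A#-C#-E: a dominant seventh chord on F#, the applied dominant of V → V7/V.
A-B-D#-F#: dominant seventh chord on B = scale degree 5 → V42.
E-G-B: minor triad on E = scale degree 1 → i.

i7 - VI64 - iv - V7/V - V42 - i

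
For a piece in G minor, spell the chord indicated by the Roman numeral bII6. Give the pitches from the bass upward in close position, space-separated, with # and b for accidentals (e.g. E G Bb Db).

bII6 is the Neapolitan sixth — a major triad on the lowered second degree, here in its customary first inversion. In G minor that root is Ab.
So the chord is Ab-C-Eb.
With the 6 figure the chord is in first inversion; from the bass C upward in close position it reads C-Eb-Ab.

C Eb Ab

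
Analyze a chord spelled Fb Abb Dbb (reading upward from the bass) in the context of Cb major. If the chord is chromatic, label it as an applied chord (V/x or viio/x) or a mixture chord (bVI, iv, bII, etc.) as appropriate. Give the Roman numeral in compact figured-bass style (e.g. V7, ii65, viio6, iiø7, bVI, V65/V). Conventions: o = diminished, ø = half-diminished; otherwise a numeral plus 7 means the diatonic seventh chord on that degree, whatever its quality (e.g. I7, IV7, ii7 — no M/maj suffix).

Stacked in thirds the chord is Dbb-Fb-Abb: a major triad on Dbb.
Dbb is the lowered second degree of Cb major (diatonic 2 would be Db). This is the Neapolitan sixth — a major triad on the lowered second degree, here in its customary first inversion.
With Fb in the bass the chord is in first inversion, so the figured bass is 6.

bII6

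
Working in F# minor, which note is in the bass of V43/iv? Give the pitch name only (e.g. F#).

The applied chord V43/iv is rooted on F#: F#-A#-C#-E.
The figure 43 means second inversion — the fifth is in the bass.

C#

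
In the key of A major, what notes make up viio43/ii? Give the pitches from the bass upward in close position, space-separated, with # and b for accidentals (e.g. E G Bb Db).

E G A# C#

The slash marks an applied leading-tone chord: viio of ii. In A major, ii is B, so the leading tone to it is A#, a half step below.
Building a fully diminished seventh chord on A# gives A#-C#-E-G.
The figured bass 43 indicates second inversion, placing the fifth (E) in the bass: E-G-A#-C#.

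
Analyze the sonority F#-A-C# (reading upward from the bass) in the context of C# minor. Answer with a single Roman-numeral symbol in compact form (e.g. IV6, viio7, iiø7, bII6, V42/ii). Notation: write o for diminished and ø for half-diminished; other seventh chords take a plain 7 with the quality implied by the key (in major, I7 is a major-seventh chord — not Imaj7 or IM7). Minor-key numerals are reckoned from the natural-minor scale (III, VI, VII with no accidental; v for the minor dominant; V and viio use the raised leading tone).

iv

The pitches F#-A-C# form a minor triad rooted on F#.
F# is scale degree 4 in C# minor, and a minor triad on that degree is written iv.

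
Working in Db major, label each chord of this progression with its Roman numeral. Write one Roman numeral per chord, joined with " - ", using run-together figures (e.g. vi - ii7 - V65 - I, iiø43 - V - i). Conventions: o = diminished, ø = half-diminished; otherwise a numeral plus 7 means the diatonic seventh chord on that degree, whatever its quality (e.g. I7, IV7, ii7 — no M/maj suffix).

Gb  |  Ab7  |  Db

IV - V7 - I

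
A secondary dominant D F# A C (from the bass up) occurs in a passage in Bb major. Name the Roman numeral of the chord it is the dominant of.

vi

The chord is a dominant seventh chord on D.
A dominant resolves down a perfect fifth: D → G. In Bb major, G is scale degree 6, i.e. vi.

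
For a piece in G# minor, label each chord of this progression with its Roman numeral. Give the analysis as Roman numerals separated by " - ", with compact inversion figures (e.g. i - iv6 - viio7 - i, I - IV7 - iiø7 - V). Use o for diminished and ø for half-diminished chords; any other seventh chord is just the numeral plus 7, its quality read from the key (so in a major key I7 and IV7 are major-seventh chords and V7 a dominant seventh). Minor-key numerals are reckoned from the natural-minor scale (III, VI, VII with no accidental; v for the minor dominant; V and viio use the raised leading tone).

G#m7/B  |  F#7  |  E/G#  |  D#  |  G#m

i65 - VII7 - VI6 - V - i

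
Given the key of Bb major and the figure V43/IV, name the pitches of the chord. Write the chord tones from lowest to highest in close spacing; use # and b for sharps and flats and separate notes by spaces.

The slash means an applied dominant: we want the dominant of IV. In Bb major, IV is Eb major, and its dominant is built on Bb.
Building a dominant seventh chord on Bb gives Bb-D-F-Ab.
The figured bass 43 indicates second inversion, placing the fifth (F) in the bass: F-Ab-Bb-D.

F Ab Bb D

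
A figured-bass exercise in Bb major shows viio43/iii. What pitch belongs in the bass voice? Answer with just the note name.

The applied chord viio43/iii is rooted on C#: C#-E-G-Bb.
The figure 43 means second inversion — the fifth is in the bass.

G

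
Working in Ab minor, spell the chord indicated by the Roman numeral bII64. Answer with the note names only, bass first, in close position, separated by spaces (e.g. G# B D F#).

Fb Bbb Db

bII64 is the Neapolitan chord — a major triad on the lowered second degree. In Ab minor that root is Bbb.
So the chord is Bbb-Db-Fb, a major triad.
With the 64 figure the chord is in second inversion; from the bass Fb upward in close position it reads Fb-Bbb-Db.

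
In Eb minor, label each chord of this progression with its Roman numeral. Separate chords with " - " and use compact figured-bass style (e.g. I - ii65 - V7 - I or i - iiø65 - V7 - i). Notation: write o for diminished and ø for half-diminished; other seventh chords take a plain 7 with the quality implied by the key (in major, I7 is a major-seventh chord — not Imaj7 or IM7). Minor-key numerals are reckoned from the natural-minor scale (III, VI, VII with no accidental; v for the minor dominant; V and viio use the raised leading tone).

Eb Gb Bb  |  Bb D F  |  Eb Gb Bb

i - V - i

Eb-Gb-Bb: minor triad on Eb = scale degree 1 → i.
Bb-D-F has root Bb, degree 5 in Eb minor, so V.
Eb-Gb-Bb: root Eb is the tonic; minor triad there is i.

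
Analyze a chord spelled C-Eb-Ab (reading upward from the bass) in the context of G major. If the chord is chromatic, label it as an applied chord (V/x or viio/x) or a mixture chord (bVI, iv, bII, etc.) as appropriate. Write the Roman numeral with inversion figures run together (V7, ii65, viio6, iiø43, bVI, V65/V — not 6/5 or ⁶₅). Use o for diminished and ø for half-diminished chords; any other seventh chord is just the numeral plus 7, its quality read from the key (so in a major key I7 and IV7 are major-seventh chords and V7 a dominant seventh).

bII6

The pitches Ab-C-Eb form a major triad rooted on Ab.
Ab is the lowered second degree of G major (diatonic 2 would be A). This is the Neapolitan sixth — a major triad on the lowered second degree, here in its customary first inversion.
With C in the bass the chord is in first inversion, so the figured bass is 6.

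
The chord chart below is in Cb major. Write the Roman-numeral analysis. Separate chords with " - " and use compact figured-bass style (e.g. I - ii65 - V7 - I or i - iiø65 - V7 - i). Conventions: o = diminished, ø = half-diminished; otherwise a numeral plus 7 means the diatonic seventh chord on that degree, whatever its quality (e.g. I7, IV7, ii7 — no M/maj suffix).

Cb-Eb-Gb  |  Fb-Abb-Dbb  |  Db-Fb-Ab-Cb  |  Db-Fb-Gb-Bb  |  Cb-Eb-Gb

I - bII6 - ii7 - V43 - I

Cb-Eb-Gb: root Cb is the tonic; major triad there is I.
Fb-Abb-Dbb is non-diatonic — a major triad on the lowered supertonic (Dbb): the Neapolitan sixth, bII6 (third, Fb, in the bass — hence the 6).
Db-Fb-Ab-Cb: minor seventh chord on Db = scale degree 2 → ii7.
Db-Fb-Gb-Bb: root Gb is the dominant; dominant seventh chord there is V43.
Cb-Eb-Gb has root Cb, degree 1 in Cb major, so I.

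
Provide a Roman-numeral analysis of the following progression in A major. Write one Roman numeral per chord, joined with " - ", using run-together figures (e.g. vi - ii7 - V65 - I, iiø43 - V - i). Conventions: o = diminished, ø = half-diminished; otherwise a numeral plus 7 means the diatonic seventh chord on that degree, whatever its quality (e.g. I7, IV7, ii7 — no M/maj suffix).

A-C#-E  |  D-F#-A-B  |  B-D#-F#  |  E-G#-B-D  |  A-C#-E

I - ii65 - V/V - V7 - I

A-C#-E has root A, degree 1 in A major, so I.
D-F#-A-B: minor seventh chord on B = scale degree 2 → ii65.
B-D#-F# is the secondary dominant of V (major triad on B): V/V.
E-G#-B-D has root E, degree 5 in A major, so V7.
A-C#-E: root A is the tonic; major triad there is I.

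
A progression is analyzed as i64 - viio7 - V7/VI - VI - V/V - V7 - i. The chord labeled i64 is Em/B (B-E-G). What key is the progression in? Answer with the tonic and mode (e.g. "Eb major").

E minor

i64 is given as B-E-G — a minor triad with root E.
If E is scale degree 1 and the mode makes that degree carry a minor triad, the tonic is E and the mode is minor.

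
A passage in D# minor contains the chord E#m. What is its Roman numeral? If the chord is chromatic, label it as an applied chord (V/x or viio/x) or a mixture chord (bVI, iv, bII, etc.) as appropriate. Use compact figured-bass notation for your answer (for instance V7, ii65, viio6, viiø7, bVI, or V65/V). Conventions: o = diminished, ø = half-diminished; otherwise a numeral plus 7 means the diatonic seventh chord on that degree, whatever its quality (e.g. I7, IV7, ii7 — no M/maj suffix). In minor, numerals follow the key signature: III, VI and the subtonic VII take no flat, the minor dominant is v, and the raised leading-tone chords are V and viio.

The pitches E#-G#-B# form a minor triad rooted on E#.
E# is the second degree of D# minor. This is the minor supertonic, borrowed from the parallel major (the Dorian ii).

ii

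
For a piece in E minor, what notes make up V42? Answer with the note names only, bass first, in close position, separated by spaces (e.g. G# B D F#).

In E minor, the fifth degree is B. The dominant is major (leading tone raised), so V is a dominant seventh chord.
Stacking thirds from B gives B-D#-F#-A.
The figured bass 42 indicates third inversion, placing the seventh (A) in the bass: A-B-D#-F#.

A B D# F#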